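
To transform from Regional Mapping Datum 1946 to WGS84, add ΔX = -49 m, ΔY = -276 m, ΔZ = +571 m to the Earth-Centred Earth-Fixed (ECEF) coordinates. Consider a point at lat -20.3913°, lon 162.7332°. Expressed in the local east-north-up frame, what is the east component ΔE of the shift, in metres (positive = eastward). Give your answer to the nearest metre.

At φ = -20.3913°, λ = 162.7332°: sin φ = -0.348430, cos φ = 0.937335, sin λ = 0.296822, cos λ = -0.954933.
ΔE = −sin λ·ΔX + cos λ·ΔY = −(0.296822)·(-49) + (-0.954933)·(-276) = 278.11 m.

ΔE = 278 m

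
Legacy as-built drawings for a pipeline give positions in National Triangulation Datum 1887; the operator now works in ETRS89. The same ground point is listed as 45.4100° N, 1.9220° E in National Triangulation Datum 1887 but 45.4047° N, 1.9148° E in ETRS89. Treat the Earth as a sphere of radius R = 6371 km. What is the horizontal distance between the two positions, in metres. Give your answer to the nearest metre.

814 m

Δφ = 45.4047° − 45.4100° = -0.0053°; Δλ = 1.9148° − 1.9220° = -0.0072°.
1° along a meridian = πR/180 = 111195 m.
ΔN = Δφ × 111195 = -589.3 m; ΔE = Δλ × 111195 × cos(45.4100°) = -0.0072 × 111195 × 0.702029 = -562.0 m.
Distance = √(ΔE² + ΔN²) = √((-562.0)² + (-589.3)²) = 814.4 m.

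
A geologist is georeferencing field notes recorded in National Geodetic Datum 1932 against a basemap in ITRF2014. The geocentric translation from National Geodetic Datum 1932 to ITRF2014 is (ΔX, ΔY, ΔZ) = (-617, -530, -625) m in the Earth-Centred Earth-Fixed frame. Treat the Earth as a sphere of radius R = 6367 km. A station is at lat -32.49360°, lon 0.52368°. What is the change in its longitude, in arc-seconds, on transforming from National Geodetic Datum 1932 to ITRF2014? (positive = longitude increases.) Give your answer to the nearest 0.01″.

Δλ = -20.14″

sin φ = -0.537205, cos φ = 0.843451, sin λ = 0.009140, cos λ = 0.999958.
East component: ΔE = −sin λ·ΔX + cos λ·ΔY = −(0.009140)(-617) + (0.999958)(-530) = -524.34 m.
1° of latitude spans πR/180 = 111125 m; at latitude φ, 1° of longitude spans that × cos φ = 93728.6 m, so Δλ = -524.34 / 93728.6 × 3600 = -20.139″.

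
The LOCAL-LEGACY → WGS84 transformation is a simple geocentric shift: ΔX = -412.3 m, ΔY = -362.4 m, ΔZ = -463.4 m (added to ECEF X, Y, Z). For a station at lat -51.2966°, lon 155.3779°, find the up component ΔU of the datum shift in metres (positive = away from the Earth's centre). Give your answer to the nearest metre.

The local up (radial) axis is (cos φ cos λ, cos φ sin λ, sin φ), giving ΔU = 234.366 − 94.411 + 361.634 = 501.59 m.

ΔU = 502 m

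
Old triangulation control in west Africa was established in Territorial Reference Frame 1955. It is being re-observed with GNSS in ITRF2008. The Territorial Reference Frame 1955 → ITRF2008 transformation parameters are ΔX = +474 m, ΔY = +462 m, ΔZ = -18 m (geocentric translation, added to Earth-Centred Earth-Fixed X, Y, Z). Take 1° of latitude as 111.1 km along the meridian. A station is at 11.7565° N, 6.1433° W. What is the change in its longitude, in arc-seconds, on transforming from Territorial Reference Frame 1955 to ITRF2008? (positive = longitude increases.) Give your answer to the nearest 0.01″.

Δλ = 16.88″

sin φ = 0.203753, cos φ = 0.979022, sin λ = -0.107015, cos λ = 0.994257.
East component: ΔE = −sin λ·ΔX + cos λ·ΔY = −(-0.107015)(474) + (0.994257)(462) = 510.07 m.
1° of latitude spans 111100 m; at latitude φ, 1° of longitude spans that × cos φ = 108769.4 m, so Δλ = 510.07 / 108769.4 × 3600 = 16.882″.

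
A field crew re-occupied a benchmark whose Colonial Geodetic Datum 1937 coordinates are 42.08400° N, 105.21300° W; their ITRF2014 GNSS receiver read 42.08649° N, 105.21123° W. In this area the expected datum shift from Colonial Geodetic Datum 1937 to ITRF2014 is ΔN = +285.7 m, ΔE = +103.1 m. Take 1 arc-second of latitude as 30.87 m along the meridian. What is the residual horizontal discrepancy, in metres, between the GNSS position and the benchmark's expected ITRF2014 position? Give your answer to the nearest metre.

Observed coordinate differences: Δφ = +0.00249°, Δλ = +0.00177°.
Converting to metres (1° lat = 111132 m, cos φ = 0.742163): observed ΔN = 276.7 m, observed ΔE = 146.0 m.
Subtracting the expected shift leaves a residual of 276.7 − (285.7) = -9.0 m north and 146.0 − (103.1) = 42.9 m east.
Residual distance = √((-9.0)² + 42.9²) = 43.8 m.

44 m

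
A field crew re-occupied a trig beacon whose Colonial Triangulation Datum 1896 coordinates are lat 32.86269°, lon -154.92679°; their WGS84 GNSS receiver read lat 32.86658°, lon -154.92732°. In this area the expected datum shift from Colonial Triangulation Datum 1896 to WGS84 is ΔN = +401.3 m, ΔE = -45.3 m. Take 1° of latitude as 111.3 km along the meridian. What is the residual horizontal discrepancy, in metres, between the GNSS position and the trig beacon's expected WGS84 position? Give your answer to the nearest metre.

Observed coordinate differences: Δφ = +0.00389°, Δλ = -0.00053°.
Converting to metres (1° lat = 111300 m, cos φ = 0.839973): observed ΔN = 433.0 m, observed ΔE = -49.5 m.
Subtracting the expected shift leaves a residual of 433.0 − (401.3) = 31.7 m north and -49.5 − (-45.3) = -4.2 m east.
Residual distance = √(31.7² + (-4.2)²) = 31.9 m.

32 m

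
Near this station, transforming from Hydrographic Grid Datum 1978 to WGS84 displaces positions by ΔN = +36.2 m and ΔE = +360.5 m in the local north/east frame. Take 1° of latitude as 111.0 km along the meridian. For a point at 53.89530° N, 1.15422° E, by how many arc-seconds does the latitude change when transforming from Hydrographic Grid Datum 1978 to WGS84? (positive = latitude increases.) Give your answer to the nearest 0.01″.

1° of latitude = 111.0 km, so Δφ = 36.2 / 111000 = 0.0003261° = 1.174″.

Δφ = 1.17″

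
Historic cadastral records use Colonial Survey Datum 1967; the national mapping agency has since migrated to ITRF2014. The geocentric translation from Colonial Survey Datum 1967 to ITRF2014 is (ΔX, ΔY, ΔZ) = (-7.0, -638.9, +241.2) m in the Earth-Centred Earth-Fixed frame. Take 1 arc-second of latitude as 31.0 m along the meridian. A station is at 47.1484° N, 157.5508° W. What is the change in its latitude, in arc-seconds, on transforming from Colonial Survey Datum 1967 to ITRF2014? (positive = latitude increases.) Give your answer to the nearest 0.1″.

sin φ = 0.733118, cos φ = 0.680102, sin λ = -0.381864, cos λ = -0.924218.
North component: ΔN = −sin φ cos λ·ΔX − sin φ sin λ·ΔY + cos φ·ΔZ = −(0.733118)(-0.924218)(-7.0) − (0.733118)(-0.381864)(-638.9) + (0.680102)(241.2) = -19.56 m.
1° of latitude spans 3600 × 31.00 = 111600 m, so Δφ = -19.56 / 111600 × 3600 = -0.631″.

Δφ = -0.6″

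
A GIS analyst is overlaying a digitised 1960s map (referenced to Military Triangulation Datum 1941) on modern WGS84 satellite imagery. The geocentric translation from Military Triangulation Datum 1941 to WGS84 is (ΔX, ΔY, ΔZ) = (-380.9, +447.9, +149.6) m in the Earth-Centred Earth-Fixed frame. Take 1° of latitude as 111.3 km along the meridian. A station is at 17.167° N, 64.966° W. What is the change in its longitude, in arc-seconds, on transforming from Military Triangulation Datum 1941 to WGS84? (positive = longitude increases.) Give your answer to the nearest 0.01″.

Δλ = -5.27″

sin φ = 0.295158, cos φ = 0.955449, sin λ = -0.906057, cos λ = 0.423156.
East component: ΔE = −sin λ·ΔX + cos λ·ΔY = −(-0.906057)(-380.9) + (0.423156)(447.9) = -155.59 m.
1° of latitude spans 111300 m; at latitude φ, 1° of longitude spans that × cos φ = 106341.4 m, so Δλ = -155.59 / 106341.4 × 3600 = -5.267″.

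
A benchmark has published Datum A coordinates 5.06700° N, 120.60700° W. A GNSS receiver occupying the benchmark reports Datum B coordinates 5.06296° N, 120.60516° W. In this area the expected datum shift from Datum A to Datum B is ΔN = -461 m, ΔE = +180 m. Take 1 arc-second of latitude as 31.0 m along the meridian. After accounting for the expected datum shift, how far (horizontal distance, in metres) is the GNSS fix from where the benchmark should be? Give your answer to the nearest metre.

27 m

Observed coordinate differences: Δφ = -0.00404°, Δλ = +0.00184°.
Converting to metres (1° lat = 111600 m, cos φ = 0.996092): observed ΔN = -450.9 m, observed ΔE = 204.5 m.
Subtracting the expected shift leaves a residual of -450.9 − (-461) = 10.1 m north and 204.5 − (180) = 24.5 m east.
Residual distance = √(10.1² + 24.5²) = 26.6 m.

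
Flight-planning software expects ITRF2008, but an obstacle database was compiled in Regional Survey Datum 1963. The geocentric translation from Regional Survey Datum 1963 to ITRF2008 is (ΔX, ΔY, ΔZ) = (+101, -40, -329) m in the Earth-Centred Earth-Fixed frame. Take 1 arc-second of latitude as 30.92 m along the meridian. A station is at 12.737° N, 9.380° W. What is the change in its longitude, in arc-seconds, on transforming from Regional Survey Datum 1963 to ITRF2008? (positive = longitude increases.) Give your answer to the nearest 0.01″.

sin φ = 0.220476, cos φ = 0.975392, sin λ = -0.162982, cos λ = 0.986629.
East component: ΔE = −sin λ·ΔX + cos λ·ΔY = −(-0.162982)(101) + (0.986629)(-40) = -23.00 m.
1° of latitude spans 3600 × 30.92 = 111312 m; at latitude φ, 1° of longitude spans that × cos φ = 108572.9 m, so Δλ = -23.00 / 108572.9 × 3600 = -0.763″.

Δλ = -0.76″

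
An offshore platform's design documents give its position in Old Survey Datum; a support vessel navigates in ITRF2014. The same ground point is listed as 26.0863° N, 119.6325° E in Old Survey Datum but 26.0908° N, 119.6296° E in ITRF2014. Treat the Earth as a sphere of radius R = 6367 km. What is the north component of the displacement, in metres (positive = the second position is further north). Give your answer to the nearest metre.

Δφ = 26.0908° − 26.0863° = +0.0045°; Δλ = 119.6296° − 119.6325° = -0.0029°.
1° along a meridian = πR/180 = 111125 m.
ΔN = Δφ × 111125 = 500.1 m; ΔE = Δλ × 111125 × cos(26.0863°) = -0.0029 × 111125 × 0.898133 = -289.4 m.

ΔN = 500 m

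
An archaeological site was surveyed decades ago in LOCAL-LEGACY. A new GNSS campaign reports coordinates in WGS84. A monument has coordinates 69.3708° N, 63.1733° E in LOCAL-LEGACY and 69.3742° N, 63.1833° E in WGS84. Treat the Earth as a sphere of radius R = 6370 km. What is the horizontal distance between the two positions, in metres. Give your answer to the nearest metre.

Δφ = 69.3742° − 69.3708° = +0.0034°; Δλ = 63.1833° − 63.1733° = +0.0100°.
1° along a meridian = πR/180 = 111177 m.
ΔN = Δφ × 111177 = 378.0 m; ΔE = Δλ × 111177 × cos(69.3708°) = +0.0100 × 111177 × 0.352319 = 391.7 m.
Distance = √(ΔE² + ΔN²) = √(391.7² + 378.0²) = 544.3 m.

544 m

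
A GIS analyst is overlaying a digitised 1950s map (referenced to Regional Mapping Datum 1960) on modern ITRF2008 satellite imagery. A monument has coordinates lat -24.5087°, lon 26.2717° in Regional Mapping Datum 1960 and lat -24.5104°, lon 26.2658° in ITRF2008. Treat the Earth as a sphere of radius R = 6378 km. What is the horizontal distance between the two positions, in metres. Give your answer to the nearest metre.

Δφ = -24.5104° − -24.5087° = -0.0017°; Δλ = 26.2658° − 26.2717° = -0.0059°.
1° along a meridian = πR/180 = 111317 m.
ΔN = Δφ × 111317 = -189.2 m; ΔE = Δλ × 111317 × cos(-24.5087°) = -0.0059 × 111317 × 0.909898 = -597.6 m.
Distance = √(ΔE² + ΔN²) = √((-597.6)² + (-189.2)²) = 626.8 m.

627 m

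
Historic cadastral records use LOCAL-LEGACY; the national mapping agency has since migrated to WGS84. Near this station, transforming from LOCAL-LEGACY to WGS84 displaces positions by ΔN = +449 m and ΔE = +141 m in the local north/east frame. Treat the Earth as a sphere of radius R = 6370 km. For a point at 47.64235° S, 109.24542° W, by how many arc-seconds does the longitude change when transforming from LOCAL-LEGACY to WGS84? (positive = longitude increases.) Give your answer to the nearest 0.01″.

Δλ = 6.78″

At latitude -47.64235°, cos φ = 0.673756.
One radian of longitude at latitude φ spans R cos φ, so Δλ = ΔE / (R cos φ) = 141.0 / (6370000 × 0.673756) = 3.2853e-05 rad = 6.776″.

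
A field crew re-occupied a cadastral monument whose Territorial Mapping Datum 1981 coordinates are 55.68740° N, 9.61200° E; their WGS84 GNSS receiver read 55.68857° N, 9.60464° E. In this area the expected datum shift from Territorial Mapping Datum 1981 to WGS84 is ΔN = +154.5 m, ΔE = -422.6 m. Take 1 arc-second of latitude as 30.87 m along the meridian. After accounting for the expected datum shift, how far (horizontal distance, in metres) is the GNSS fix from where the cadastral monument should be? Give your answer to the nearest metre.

Observed coordinate differences: Δφ = +0.00117°, Δλ = -0.00736°.
Converting to metres (1° lat = 111132 m, cos φ = 0.563708): observed ΔN = 130.0 m, observed ΔE = -461.1 m.
Subtracting the expected shift leaves a residual of 130.0 − (154.5) = -24.5 m north and -461.1 − (-422.6) = -38.5 m east.
Residual distance = √((-24.5)² + (-38.5)²) = 45.6 m.

46 m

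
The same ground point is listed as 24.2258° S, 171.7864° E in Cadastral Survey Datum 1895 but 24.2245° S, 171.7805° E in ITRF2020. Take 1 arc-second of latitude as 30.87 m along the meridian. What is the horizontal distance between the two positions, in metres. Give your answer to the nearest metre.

Δφ = -24.2245° − -24.2258° = +0.0013°; Δλ = 171.7805° − 171.7864° = -0.0059°.
1° of latitude = 3600 × 30.87 = 111132 m.
ΔN = Δφ × 111132 = 144.5 m; ΔE = Δλ × 111132 × cos(-24.2258°) = -0.0059 × 111132 × 0.911935 = -597.9 m.
Distance = √(ΔE² + ΔN²) = √((-597.9)² + 144.5²) = 615.1 m.

615 m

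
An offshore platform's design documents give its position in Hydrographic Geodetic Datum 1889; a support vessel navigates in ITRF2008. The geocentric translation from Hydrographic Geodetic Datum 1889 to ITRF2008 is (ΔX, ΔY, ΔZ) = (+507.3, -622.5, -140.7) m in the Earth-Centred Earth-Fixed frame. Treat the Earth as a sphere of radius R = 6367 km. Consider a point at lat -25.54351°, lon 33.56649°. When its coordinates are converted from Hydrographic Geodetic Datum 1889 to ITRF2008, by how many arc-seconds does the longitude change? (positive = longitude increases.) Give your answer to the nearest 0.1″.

sin φ = -0.431196, cos φ = 0.902258, sin λ = 0.552904, cos λ = 0.833245.
East component: ΔE = −sin λ·ΔX + cos λ·ΔY = −(0.552904)(507.3) + (0.833245)(-622.5) = -799.18 m.
1° of latitude spans πR/180 = 111125 m; at latitude φ, 1° of longitude spans that × cos φ = 100263.5 m, so Δλ = -799.18 / 100263.5 × 3600 = -28.695″.

Δλ = -28.7″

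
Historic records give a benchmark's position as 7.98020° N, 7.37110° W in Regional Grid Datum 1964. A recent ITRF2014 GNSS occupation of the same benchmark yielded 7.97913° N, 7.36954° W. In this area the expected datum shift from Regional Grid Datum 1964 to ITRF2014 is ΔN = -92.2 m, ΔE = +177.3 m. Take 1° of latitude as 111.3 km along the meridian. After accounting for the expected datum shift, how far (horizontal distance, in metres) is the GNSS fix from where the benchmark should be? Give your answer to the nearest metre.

Observed coordinate differences: Δφ = -0.00107°, Δλ = +0.00156°.
Converting to metres (1° lat = 111300 m, cos φ = 0.990316): observed ΔN = -119.1 m, observed ΔE = 171.9 m.
Subtracting the expected shift leaves a residual of -119.1 − (-92.2) = -26.9 m north and 171.9 − (177.3) = -5.4 m east.
Residual distance = √((-26.9)² + (-5.4)²) = 27.4 m.

27 m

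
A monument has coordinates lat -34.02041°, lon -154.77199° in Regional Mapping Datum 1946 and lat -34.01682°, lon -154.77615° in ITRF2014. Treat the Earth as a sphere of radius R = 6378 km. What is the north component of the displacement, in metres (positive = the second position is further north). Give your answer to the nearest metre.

Δφ = -34.01682° − -34.02041° = +0.00359°; Δλ = -154.77615° − -154.77199° = -0.00416°.
1° along a meridian = πR/180 = 111317 m.
ΔN = Δφ × 111317 = 399.6 m; ΔE = Δλ × 111317 × cos(-34.02041°) = -0.00416 × 111317 × 0.828838 = -383.8 m.

ΔN = 400 m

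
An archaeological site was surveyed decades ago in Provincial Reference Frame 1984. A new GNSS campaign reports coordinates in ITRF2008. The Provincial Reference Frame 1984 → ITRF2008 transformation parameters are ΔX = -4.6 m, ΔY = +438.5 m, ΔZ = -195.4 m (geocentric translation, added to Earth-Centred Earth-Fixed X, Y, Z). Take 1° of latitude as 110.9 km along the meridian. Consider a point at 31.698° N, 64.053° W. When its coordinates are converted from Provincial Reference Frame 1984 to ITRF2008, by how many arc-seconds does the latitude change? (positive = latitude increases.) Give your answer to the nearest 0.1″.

sin φ = 0.525442, cos φ = 0.850829, sin λ = -0.899199, cos λ = 0.437540.
North component: ΔN = −sin φ cos λ·ΔX − sin φ sin λ·ΔY + cos φ·ΔZ = −(0.525442)(0.437540)(-4.6) − (0.525442)(-0.899199)(438.5) + (0.850829)(-195.4) = 41.99 m.
1° of latitude spans 110900 m, so Δφ = 41.99 / 110900 × 3600 = 1.363″.

Δφ = 1.4″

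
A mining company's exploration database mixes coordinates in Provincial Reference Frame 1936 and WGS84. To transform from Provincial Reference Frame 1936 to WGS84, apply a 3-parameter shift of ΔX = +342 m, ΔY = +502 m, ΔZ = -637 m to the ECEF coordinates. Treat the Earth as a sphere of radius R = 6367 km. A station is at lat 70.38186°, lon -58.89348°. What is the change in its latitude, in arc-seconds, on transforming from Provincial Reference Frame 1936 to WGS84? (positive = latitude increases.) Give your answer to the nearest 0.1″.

sin φ = 0.941951, cos φ = 0.335750, sin λ = -0.856208, cos λ = 0.516631.
North component: ΔN = −sin φ cos λ·ΔX − sin φ sin λ·ΔY + cos φ·ΔZ = −(0.941951)(0.516631)(342) − (0.941951)(-0.856208)(502) + (0.335750)(-637) = 24.56 m.
1° of latitude spans πR/180 = 111125 m, so Δφ = 24.56 / 111125 × 3600 = 0.796″.

Δφ = 0.8″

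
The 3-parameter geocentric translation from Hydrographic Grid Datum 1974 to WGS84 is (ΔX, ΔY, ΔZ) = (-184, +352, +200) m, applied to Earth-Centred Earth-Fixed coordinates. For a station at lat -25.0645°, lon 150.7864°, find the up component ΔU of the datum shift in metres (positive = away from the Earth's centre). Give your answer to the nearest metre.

ΔU = 216 m

At φ = -25.0645°, λ = 150.7864°: sin φ = -0.423638, cos φ = 0.905831, sin λ = 0.488067, cos λ = -0.872806.
ΔU = cos φ cos λ·ΔX + cos φ sin λ·ΔY + sin φ·ΔZ = (0.905831)(-0.872806)(-184) + (0.905831)(0.488067)(352) + (-0.423638)(200) = 216.37 m.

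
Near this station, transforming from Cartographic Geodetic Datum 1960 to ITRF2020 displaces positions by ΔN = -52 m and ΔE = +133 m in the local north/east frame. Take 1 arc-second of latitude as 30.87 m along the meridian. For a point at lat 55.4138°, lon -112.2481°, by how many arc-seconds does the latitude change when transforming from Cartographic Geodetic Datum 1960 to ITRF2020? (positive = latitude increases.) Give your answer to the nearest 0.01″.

1″ of latitude = 30.87 m, so Δφ = -52.0 / 30.87 = -1.684″.

Δφ = -1.68″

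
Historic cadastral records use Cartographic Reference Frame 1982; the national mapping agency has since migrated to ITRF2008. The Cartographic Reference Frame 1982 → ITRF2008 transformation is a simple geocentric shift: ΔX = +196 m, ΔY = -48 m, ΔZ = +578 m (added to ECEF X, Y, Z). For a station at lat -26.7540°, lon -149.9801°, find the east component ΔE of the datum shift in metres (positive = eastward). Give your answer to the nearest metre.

The local east axis at (φ, λ) is (−sin λ, cos λ, 0), so ΔE = −sin(-149.9801°)·196 + cos(-149.9801°)·(-48) = 139.62 m.

ΔE = 140 m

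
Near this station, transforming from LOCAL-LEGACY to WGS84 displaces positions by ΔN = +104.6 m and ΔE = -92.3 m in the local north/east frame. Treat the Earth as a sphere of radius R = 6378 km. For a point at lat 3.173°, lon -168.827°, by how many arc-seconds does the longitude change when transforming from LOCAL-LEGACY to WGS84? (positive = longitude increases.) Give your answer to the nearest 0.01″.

Δλ = -2.99″

At latitude 3.173°, cos φ = 0.998467.
One radian of longitude at latitude φ spans R cos φ, so Δλ = ΔE / (R cos φ) = -92.3 / (6378000 × 0.998467) = -1.4494e-05 rad = -2.990″.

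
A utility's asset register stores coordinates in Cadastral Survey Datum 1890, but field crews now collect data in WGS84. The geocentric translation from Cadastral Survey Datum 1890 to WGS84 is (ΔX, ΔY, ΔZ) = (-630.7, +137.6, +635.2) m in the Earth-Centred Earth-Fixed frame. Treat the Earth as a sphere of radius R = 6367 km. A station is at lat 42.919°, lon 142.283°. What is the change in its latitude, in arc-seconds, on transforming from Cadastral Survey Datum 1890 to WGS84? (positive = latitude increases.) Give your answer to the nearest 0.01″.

sin φ = 0.680964, cos φ = 0.732317, sin λ = 0.611762, cos λ = -0.791042.
North component: ΔN = −sin φ cos λ·ΔX − sin φ sin λ·ΔY + cos φ·ΔZ = −(0.680964)(-0.791042)(-630.7) − (0.680964)(0.611762)(137.6) + (0.732317)(635.2) = 68.11 m.
1° of latitude spans πR/180 = 111125 m, so Δφ = 68.11 / 111125 × 3600 = 2.206″.

Δφ = 2.21″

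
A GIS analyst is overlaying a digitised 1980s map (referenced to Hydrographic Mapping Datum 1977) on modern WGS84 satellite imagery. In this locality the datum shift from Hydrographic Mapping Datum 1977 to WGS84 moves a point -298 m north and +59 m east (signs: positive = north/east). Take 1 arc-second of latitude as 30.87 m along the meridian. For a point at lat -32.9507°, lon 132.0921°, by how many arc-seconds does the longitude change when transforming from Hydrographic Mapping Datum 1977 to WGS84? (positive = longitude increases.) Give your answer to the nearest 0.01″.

Δλ = 2.28″

At latitude -32.9507°, cos φ = 0.839139.
1″ of longitude at this latitude = 30.87 × cos φ = 25.9042 m, so Δλ = 59.0 / 25.9042 = 2.278″.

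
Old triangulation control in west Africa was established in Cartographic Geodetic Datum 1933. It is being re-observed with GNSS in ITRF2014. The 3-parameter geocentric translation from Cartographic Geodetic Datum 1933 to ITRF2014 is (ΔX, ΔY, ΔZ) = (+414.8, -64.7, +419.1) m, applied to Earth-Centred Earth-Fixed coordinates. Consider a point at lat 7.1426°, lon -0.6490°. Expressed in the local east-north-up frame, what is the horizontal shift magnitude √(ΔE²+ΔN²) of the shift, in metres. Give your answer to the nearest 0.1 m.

369.1 m

At φ = 7.1426°, λ = -0.6490°: sin φ = 0.124339, cos φ = 0.992240, sin λ = -0.011327, cos λ = 0.999936.
ΔE = −sin λ·ΔX + cos λ·ΔY = −(-0.011327)·(414.8) + (0.999936)·(-64.7) = -60.00 m.
ΔN = −sin φ cos λ·ΔX − sin φ sin λ·ΔY + cos φ·ΔZ = −(0.124339)(0.999936)(414.8) − (0.124339)(-0.011327)(-64.7) + (0.992240)(419.1) = 364.18 m.
Horizontal magnitude = √(ΔE² + ΔN²) = √((-60.00)² + 364.18²) = 369.09 m.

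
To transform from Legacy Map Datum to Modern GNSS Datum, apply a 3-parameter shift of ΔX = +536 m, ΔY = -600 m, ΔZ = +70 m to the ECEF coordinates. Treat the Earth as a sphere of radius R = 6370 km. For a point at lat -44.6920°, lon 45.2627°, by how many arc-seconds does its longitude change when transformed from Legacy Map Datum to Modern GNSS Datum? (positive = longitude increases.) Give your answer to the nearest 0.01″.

Δλ = -36.58″

sin φ = -0.703295, cos φ = 0.710898, sin λ = 0.710341, cos λ = 0.703857.
East component: ΔE = −sin λ·ΔX + cos λ·ΔY = −(0.710341)(536) + (0.703857)(-600) = -803.06 m.
1° of latitude spans πR/180 = 111177 m; at latitude φ, 1° of longitude spans that × cos φ = 79035.8 m, so Δλ = -803.06 / 79035.8 × 3600 = -36.578″.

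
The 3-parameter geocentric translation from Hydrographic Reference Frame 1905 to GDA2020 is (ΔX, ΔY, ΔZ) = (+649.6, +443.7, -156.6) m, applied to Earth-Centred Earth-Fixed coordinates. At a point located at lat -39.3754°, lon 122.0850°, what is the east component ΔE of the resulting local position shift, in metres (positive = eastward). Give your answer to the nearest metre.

ΔE = -786 m

The local east axis at (φ, λ) is (−sin λ, cos λ, 0), so ΔE = −sin(122.0850°)·649.6 + cos(122.0850°)·443.7 = -786.06 m.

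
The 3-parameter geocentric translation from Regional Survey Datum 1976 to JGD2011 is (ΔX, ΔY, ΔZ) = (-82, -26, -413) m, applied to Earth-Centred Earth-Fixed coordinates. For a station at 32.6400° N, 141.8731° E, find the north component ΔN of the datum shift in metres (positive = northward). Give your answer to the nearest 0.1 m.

ΔN = -373.9 m

The local north axis is (−sin φ cos λ, −sin φ sin λ, cos φ), giving ΔN = -34.791 + 8.658 − 347.777 = -373.91 m.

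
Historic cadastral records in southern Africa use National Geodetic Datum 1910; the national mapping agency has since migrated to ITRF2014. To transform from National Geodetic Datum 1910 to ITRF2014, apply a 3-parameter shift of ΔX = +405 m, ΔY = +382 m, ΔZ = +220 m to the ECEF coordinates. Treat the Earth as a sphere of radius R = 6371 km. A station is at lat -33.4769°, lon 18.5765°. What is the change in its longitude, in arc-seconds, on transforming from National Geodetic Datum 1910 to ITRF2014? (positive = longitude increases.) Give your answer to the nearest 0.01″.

Δλ = 9.05″

sin φ = -0.551601, cos φ = 0.834108, sin λ = 0.318571, cos λ = 0.947899.
East component: ΔE = −sin λ·ΔX + cos λ·ΔY = −(0.318571)(405) + (0.947899)(382) = 233.08 m.
1° of latitude spans πR/180 = 111195 m; at latitude φ, 1° of longitude spans that × cos φ = 92748.6 m, so Δλ = 233.08 / 92748.6 × 3600 = 9.047″.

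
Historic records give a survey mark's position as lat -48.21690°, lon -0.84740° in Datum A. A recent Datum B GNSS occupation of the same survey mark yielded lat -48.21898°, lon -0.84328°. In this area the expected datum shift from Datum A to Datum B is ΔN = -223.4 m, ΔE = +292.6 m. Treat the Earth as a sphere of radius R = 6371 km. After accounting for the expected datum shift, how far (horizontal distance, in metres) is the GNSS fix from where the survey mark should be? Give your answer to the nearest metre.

15 m

Observed coordinate differences: Δφ = -0.00208°, Δλ = +0.00412°.
Converting to metres (1° lat = 111195 m, cos φ = 0.666313): observed ΔN = -231.3 m, observed ΔE = 305.3 m.
Subtracting the expected shift leaves a residual of -231.3 − (-223.4) = -7.9 m north and 305.3 − (292.6) = 12.7 m east.
Residual distance = √((-7.9)² + 12.7²) = 14.9 m.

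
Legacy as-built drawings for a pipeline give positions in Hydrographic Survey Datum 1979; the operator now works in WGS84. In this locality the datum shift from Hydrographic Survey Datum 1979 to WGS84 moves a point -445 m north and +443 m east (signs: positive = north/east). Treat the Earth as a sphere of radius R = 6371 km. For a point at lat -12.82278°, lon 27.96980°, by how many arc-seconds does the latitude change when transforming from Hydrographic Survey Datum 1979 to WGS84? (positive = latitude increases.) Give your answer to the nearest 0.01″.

Δφ = -14.41″

On a sphere of radius R, 1 rad of latitude = R, so Δφ = ΔN / R = -445.0 / 6371000 = -6.9848e-05 rad = -14.407″.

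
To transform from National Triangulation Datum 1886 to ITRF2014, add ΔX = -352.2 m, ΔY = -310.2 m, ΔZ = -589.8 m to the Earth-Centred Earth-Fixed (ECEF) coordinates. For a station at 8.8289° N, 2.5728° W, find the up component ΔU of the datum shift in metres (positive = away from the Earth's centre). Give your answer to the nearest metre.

ΔU = -424 m

The local up (radial) axis is (cos φ cos λ, cos φ sin λ, sin φ), giving ΔU = -347.676 + 13.759 − 90.525 = -424.44 m.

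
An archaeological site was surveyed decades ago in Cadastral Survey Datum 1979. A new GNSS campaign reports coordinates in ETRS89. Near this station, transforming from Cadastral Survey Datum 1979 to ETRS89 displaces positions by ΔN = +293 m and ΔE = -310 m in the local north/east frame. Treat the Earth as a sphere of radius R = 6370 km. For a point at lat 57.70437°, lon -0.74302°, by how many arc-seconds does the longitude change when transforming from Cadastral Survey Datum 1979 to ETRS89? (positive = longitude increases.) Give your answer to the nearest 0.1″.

Δλ = -18.8″

At latitude 57.70437°, cos φ = 0.534288.
One radian of longitude at latitude φ spans R cos φ, so Δλ = ΔE / (R cos φ) = -310.0 / (6370000 × 0.534288) = -9.1085e-05 rad = -18.788″.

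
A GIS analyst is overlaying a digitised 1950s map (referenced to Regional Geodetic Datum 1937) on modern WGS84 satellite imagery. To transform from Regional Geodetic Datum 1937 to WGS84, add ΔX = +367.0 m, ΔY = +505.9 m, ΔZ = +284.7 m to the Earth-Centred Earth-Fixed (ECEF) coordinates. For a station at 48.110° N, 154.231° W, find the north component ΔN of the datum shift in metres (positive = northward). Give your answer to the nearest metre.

The local north axis is (−sin φ cos λ, −sin φ sin λ, cos φ), giving ΔN = 246.036 + 163.727 + 190.095 = 599.86 m.

ΔN = 600 m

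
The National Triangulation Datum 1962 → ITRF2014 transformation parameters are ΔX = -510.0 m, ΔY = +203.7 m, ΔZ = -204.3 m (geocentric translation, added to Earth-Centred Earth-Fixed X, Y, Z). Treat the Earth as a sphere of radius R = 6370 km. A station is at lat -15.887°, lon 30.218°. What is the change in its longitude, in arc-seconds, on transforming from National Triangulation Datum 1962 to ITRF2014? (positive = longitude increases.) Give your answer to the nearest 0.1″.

Δλ = 14.6″

sin φ = -0.273741, cos φ = 0.961803, sin λ = 0.503291, cos λ = 0.864117.
East component: ΔE = −sin λ·ΔX + cos λ·ΔY = −(0.503291)(-510.0) + (0.864117)(203.7) = 432.70 m.
1° of latitude spans πR/180 = 111177 m; at latitude φ, 1° of longitude spans that × cos φ = 106930.9 m, so Δλ = 432.70 / 106930.9 × 3600 = 14.568″.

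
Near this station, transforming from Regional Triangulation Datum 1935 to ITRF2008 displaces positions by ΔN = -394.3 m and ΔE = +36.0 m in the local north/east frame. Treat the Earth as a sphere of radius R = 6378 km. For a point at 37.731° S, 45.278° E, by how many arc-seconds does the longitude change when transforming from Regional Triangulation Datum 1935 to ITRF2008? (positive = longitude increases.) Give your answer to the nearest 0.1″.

At latitude -37.731°, cos φ = 0.790893.
One radian of longitude at latitude φ spans R cos φ, so Δλ = ΔE / (R cos φ) = 36.0 / (6378000 × 0.790893) = 7.1368e-06 rad = 1.472″.

Δλ = 1.5″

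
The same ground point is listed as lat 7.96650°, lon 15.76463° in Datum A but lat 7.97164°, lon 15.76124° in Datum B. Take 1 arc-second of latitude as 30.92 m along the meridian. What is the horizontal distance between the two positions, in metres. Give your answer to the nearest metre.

Δφ = 7.97164° − 7.96650° = +0.00514°; Δλ = 15.76124° − 15.76463° = -0.00339°.
1° of latitude = 3600 × 30.92 = 111312 m.
ΔN = Δφ × 111312 = 572.1 m; ΔE = Δλ × 111312 × cos(7.96650°) = -0.00339 × 111312 × 0.990349 = -373.7 m.
Distance = √(ΔE² + ΔN²) = √((-373.7)² + 572.1²) = 683.4 m.

683 m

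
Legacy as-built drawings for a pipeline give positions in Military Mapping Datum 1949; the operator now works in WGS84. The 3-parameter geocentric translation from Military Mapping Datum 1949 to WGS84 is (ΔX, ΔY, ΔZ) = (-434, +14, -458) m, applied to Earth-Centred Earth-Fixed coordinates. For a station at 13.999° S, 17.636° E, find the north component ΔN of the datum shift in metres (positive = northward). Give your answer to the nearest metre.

The local north axis is (−sin φ cos λ, −sin φ sin λ, cos φ), giving ΔN = -100.052 + 1.026 − 444.397 = -543.42 m.

ΔN = -543 m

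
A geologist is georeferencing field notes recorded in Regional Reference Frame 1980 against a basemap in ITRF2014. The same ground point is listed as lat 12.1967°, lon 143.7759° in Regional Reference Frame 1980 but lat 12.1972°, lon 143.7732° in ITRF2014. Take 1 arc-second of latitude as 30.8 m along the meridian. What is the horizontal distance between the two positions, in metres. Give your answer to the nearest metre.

298 m

Δφ = 12.1972° − 12.1967° = +0.0005°; Δλ = 143.7732° − 143.7759° = -0.0027°.
1° of latitude = 3600 × 30.80 = 110880 m.
ΔN = Δφ × 110880 = 55.4 m; ΔE = Δλ × 110880 × cos(12.1967°) = -0.0027 × 110880 × 0.977428 = -292.6 m.
Distance = √(ΔE² + ΔN²) = √((-292.6)² + 55.4²) = 297.8 m.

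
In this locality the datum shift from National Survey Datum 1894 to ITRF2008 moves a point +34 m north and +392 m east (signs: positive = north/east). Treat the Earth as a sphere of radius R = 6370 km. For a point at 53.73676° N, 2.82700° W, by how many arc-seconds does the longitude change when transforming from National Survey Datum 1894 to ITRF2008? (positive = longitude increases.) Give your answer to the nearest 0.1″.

At latitude 53.73676°, cos φ = 0.591496.
One radian of longitude at latitude φ spans R cos φ, so Δλ = ΔE / (R cos φ) = 392.0 / (6370000 × 0.591496) = 1.0404e-04 rad = 21.460″.

Δλ = 21.5″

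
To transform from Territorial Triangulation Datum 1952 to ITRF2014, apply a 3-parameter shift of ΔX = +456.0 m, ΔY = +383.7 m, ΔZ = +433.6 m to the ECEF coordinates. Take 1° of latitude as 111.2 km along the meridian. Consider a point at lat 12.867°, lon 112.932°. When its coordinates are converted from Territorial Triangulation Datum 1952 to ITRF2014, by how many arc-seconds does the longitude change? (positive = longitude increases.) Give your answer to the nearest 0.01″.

sin φ = 0.222689, cos φ = 0.974890, sin λ = 0.920968, cos λ = -0.389638.
East component: ΔE = −sin λ·ΔX + cos λ·ΔY = −(0.920968)(456.0) + (-0.389638)(383.7) = -569.47 m.
1° of latitude spans 111200 m; at latitude φ, 1° of longitude spans that × cos φ = 108407.7 m, so Δλ = -569.47 / 108407.7 × 3600 = -18.911″.

Δλ = -18.91″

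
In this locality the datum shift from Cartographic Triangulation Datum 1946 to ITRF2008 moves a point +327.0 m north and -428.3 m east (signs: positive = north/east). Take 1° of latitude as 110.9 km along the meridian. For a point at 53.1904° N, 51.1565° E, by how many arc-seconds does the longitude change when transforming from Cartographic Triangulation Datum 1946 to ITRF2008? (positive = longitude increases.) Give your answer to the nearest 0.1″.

At latitude 53.1904°, cos φ = 0.599158.
1° of longitude at this latitude = 110.9 × cos φ = 66.45 km, so Δλ = -428.3 / 66446.6 = -0.0064458° = -23.205″.

Δλ = -23.2″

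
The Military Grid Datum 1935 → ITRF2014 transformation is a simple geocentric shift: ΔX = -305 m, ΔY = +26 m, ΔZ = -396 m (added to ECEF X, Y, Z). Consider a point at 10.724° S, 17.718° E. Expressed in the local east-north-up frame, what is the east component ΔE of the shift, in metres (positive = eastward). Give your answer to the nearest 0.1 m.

ΔE = 117.6 m

At φ = -10.724°, λ = 17.718°: sin φ = -0.186078, cos φ = 0.982535, sin λ = 0.304332, cos λ = 0.952566.
ΔE = −sin λ·ΔX + cos λ·ΔY = −(0.304332)·(-305) + (0.952566)·(26) = 117.59 m.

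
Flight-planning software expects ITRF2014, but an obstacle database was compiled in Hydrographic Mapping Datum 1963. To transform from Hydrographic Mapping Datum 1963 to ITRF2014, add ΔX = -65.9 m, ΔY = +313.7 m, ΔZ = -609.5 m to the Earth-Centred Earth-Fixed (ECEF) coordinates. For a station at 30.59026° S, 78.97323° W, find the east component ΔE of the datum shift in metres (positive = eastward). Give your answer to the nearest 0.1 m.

ΔE = -4.7 m

The local east axis at (φ, λ) is (−sin λ, cos λ, 0), so ΔE = −sin(-78.97323°)·(-65.9) + cos(-78.97323°)·313.7 = -4.68 m.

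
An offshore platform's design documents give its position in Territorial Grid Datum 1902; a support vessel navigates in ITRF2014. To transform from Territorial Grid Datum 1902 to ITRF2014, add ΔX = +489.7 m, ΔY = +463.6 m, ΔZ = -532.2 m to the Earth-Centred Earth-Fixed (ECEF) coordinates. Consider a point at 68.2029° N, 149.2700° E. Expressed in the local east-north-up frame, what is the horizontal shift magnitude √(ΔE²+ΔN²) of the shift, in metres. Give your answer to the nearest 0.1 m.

649.3 m

At φ = 68.2029°, λ = 149.2700°: sin φ = 0.928505, cos φ = 0.371321, sin λ = 0.510993, cos λ = -0.859585.
ΔE = −sin λ·ΔX + cos λ·ΔY = −(0.510993)·(489.7) + (-0.859585)·(463.6) = -648.74 m.
ΔN = −sin φ cos λ·ΔX − sin φ sin λ·ΔY + cos φ·ΔZ = −(0.928505)(-0.859585)(489.7) − (0.928505)(0.510993)(463.6) + (0.371321)(-532.2) = -26.73 m.
Horizontal magnitude = √(ΔE² + ΔN²) = √((-648.74)² + (-26.73)²) = 649.29 m.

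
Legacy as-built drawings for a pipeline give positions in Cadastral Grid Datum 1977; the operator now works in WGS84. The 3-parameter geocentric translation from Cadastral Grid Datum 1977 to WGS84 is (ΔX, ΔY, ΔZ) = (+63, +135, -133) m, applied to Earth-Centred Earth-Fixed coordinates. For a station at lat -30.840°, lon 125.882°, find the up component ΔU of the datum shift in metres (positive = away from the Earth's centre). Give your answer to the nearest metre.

The local up (radial) axis is (cos φ cos λ, cos φ sin λ, sin φ), giving ΔU = -31.704 + 93.914 + 68.181 = 130.39 m.

ΔU = 130 m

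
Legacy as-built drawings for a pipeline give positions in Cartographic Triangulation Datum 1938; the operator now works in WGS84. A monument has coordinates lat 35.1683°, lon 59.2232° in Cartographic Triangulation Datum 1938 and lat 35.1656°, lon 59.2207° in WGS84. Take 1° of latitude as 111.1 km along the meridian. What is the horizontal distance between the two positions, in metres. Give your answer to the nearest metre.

Δφ = 35.1656° − 35.1683° = -0.0027°; Δλ = 59.2207° − 59.2232° = -0.0025°.
ΔN = Δφ × 111100 = -300.0 m; ΔE = Δλ × 111100 × cos(35.1683°) = -0.0025 × 111100 × 0.817464 = -227.1 m.
Distance = √(ΔE² + ΔN²) = √((-227.1)² + (-300.0)²) = 376.2 m.

376 m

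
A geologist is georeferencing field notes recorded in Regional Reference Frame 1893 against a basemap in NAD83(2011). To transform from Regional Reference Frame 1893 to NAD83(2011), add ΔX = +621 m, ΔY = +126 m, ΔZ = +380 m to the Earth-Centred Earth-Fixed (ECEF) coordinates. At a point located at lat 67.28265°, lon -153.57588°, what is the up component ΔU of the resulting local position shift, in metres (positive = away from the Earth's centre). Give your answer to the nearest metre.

ΔU = 114 m

The local up (radial) axis is (cos φ cos λ, cos φ sin λ, sin φ), giving ΔU = -214.766 − 21.654 + 350.520 = 114.10 m.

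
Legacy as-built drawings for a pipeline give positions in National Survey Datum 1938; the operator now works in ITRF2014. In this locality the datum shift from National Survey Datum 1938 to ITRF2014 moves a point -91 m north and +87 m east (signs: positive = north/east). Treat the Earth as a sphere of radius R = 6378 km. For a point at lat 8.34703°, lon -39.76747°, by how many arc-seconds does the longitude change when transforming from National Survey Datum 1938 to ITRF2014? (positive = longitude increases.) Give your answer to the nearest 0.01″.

Δλ = 2.84″

At latitude 8.34703°, cos φ = 0.989407.
One radian of longitude at latitude φ spans R cos φ, so Δλ = ΔE / (R cos φ) = 87.0 / (6378000 × 0.989407) = 1.3787e-05 rad = 2.844″.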